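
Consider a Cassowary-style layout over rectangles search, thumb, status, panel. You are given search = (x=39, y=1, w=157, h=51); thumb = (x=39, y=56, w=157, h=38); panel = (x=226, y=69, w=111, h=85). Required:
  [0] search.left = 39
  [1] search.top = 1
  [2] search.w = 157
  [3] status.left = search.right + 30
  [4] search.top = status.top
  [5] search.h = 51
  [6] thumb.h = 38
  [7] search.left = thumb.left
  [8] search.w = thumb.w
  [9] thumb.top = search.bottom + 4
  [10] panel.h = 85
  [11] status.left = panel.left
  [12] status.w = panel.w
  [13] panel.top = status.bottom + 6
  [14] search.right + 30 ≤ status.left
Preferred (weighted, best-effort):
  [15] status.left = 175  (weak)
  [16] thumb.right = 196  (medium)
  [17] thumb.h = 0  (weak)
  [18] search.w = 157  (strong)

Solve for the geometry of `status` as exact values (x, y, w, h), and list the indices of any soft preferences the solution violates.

status = (x=226, y=1, w=111, h=62)
violated soft preferences: 15, 17

1. status.x = 226  [status.left = search.right + 30]
2. status.y = 1  [search.top = status.top]
3. status.w = 111  [status.w = panel.w]
4. status.h = 62  [panel.top = status.bottom + 6]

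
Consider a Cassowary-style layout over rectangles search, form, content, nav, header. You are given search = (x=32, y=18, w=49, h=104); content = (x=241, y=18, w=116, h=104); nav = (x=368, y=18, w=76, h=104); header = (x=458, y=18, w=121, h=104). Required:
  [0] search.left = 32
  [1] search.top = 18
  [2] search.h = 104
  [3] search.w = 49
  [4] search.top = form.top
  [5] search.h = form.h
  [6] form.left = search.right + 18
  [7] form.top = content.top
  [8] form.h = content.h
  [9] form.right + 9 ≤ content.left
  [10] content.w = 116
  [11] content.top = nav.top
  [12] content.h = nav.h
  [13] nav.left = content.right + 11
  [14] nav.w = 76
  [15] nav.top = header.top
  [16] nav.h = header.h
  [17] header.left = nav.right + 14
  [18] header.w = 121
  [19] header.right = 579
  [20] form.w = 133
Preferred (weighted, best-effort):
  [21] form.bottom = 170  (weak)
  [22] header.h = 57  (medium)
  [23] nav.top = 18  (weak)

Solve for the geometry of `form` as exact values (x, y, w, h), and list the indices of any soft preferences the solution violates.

form = (x=99, y=18, w=133, h=104)
violated soft preferences: 21, 22

1. form.y = 18  [search.top = form.top]
2. form.h = 104  [search.h = form.h]
3. form.x = 99  [form.left = search.right + 18]
4. form.w = 133  [form.w = 133]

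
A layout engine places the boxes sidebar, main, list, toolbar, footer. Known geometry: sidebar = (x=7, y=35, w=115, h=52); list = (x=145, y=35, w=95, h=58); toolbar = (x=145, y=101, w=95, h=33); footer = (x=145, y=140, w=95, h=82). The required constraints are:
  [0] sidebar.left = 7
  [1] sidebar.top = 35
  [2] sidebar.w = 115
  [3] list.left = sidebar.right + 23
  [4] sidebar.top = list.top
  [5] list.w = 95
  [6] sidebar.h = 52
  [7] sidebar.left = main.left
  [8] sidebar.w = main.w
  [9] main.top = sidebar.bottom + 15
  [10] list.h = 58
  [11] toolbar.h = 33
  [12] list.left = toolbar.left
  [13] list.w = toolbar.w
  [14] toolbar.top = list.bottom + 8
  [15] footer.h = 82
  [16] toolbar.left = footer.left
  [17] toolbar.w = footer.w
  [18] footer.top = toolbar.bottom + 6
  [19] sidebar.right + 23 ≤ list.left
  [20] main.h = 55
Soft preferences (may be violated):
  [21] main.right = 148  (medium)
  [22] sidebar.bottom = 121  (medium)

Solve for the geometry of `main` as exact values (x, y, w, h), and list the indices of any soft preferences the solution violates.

1. main.x = 7  [sidebar.left = main.left]
2. main.w = 115  [sidebar.w = main.w]
3. main.y = 102  [main.top = sidebar.bottom + 15]
4. main.h = 55  [main.h = 55]

main = (x=7, y=102, w=115, h=55)
violated soft preferences: 21, 22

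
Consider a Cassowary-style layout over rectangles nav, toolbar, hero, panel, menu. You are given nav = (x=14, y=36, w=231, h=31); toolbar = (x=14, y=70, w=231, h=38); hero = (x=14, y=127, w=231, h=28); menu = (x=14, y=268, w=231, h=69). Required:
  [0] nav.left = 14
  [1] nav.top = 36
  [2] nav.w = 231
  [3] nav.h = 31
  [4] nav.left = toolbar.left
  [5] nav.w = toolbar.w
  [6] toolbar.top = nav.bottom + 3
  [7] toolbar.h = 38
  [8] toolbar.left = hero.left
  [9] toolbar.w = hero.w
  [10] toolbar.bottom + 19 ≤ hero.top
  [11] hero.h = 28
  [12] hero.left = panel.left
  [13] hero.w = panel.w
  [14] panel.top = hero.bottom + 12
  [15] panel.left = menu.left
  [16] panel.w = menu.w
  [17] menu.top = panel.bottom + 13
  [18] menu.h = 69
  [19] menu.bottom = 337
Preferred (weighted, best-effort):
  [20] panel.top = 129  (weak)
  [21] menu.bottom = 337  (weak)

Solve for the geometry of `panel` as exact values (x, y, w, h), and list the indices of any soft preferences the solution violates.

panel = (x=14, y=167, w=231, h=88)
violated soft preferences: 20

1. panel.x = 14  [hero.left = panel.left]
2. panel.w = 231  [hero.w = panel.w]
3. panel.y = 167  [panel.top = hero.bottom + 12]
4. panel.h = 88  [menu.top = panel.bottom + 13]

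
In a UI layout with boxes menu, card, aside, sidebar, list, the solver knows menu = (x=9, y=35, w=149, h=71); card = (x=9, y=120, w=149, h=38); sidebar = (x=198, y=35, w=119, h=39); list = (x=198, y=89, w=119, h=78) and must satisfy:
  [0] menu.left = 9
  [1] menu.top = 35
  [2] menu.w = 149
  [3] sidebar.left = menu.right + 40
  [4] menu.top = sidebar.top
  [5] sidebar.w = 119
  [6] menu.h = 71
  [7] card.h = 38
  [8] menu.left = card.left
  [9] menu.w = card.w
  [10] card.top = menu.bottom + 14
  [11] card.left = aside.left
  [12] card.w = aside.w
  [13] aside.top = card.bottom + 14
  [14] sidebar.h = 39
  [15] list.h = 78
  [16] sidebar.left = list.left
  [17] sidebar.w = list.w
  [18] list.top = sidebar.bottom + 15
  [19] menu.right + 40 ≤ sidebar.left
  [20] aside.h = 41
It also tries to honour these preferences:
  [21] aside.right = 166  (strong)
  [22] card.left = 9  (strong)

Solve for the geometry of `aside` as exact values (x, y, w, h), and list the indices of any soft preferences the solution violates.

1. aside.x = 9  [card.left = aside.left]
2. aside.w = 149  [card.w = aside.w]
3. aside.y = 172  [aside.top = card.bottom + 14]
4. aside.h = 41  [aside.h = 41]

aside = (x=9, y=172, w=149, h=41)
violated soft preferences: 21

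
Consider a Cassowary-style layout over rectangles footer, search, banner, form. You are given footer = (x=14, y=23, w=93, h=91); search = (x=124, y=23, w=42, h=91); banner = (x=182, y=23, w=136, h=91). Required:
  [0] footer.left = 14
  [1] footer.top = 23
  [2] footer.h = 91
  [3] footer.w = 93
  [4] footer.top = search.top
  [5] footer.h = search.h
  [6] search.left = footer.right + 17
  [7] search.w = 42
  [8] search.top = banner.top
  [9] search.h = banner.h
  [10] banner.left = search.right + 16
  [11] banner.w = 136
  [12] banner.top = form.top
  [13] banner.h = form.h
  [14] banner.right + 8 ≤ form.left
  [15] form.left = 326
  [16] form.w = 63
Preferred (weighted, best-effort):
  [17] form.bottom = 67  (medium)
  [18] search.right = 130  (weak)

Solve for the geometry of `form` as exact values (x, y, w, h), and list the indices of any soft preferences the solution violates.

form = (x=326, y=23, w=63, h=91)
violated soft preferences: 17, 18

1. form.y = 23  [banner.top = form.top]
2. form.h = 91  [banner.h = form.h]
3. form.x = 326  [form.left = 326]
4. form.w = 63  [form.w = 63]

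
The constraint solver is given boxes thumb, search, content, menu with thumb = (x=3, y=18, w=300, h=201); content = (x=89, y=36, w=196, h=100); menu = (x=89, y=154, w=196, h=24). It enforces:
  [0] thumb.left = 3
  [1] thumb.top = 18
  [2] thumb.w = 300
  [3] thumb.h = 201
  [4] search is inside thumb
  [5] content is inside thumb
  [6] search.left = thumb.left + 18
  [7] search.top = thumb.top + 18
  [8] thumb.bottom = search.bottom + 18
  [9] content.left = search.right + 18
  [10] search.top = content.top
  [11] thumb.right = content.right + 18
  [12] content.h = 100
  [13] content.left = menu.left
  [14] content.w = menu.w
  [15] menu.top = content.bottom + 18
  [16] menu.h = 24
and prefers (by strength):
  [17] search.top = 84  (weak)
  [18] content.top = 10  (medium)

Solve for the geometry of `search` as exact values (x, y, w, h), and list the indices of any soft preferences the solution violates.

1. search.x = 21  [search.left = thumb.left + 18]
2. search.y = 36  [search.top = thumb.top + 18]
3. search.h = 165  [thumb.bottom = search.bottom + 18]
4. search.w = 50  [content.left = search.right + 18]

search = (x=21, y=36, w=50, h=165)
violated soft preferences: 17, 18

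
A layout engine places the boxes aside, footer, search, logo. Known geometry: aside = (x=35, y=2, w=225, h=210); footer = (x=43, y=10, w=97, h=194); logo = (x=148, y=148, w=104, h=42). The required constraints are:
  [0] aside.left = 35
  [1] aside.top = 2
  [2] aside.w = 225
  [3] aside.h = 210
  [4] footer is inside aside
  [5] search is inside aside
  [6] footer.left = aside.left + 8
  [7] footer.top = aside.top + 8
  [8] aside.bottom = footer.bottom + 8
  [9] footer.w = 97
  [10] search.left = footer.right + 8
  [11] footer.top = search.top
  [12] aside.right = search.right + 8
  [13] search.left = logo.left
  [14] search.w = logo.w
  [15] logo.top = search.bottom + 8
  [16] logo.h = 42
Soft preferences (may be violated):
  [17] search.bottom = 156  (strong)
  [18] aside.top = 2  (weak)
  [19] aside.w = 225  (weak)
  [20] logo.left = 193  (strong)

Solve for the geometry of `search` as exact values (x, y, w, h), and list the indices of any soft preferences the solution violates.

1. search.x = 148  [search.left = footer.right + 8]
2. search.y = 10  [footer.top = search.top]
3. search.w = 104  [aside.right = search.right + 8]
4. search.h = 130  [logo.top = search.bottom + 8]

search = (x=148, y=10, w=104, h=130)
violated soft preferences: 17, 20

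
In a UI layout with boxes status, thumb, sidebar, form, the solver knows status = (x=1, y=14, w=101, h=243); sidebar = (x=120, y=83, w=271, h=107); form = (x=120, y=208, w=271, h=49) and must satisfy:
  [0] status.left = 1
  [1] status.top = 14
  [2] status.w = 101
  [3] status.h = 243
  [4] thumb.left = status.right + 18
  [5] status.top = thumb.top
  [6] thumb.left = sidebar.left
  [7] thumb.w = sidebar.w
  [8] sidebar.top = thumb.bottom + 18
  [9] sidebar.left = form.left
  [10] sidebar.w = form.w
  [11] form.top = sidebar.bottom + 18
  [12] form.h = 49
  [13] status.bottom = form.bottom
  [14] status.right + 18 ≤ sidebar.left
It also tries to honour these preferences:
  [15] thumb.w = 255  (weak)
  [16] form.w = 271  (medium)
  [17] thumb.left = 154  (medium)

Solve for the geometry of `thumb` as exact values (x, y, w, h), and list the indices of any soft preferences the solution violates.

thumb = (x=120, y=14, w=271, h=51)
violated soft preferences: 15, 17

1. thumb.x = 120  [thumb.left = status.right + 18]
2. thumb.y = 14  [status.top = thumb.top]
3. thumb.w = 271  [thumb.w = sidebar.w]
4. thumb.h = 51  [sidebar.top = thumb.bottom + 18]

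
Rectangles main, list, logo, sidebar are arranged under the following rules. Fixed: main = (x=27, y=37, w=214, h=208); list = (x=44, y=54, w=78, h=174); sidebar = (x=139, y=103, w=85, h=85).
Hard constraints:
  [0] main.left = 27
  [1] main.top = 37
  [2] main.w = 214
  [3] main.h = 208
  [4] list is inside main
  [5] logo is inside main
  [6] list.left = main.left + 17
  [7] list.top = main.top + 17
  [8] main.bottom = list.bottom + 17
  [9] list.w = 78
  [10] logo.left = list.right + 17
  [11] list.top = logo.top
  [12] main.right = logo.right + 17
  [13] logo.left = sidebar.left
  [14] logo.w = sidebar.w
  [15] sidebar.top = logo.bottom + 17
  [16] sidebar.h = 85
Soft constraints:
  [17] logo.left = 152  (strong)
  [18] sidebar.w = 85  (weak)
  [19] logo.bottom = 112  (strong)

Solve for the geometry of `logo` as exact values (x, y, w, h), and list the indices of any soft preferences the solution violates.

logo = (x=139, y=54, w=85, h=32)
violated soft preferences: 17, 19

1. logo.x = 139  [logo.left = list.right + 17]
2. logo.y = 54  [list.top = logo.top]
3. logo.w = 85  [main.right = logo.right + 17]
4. logo.h = 32  [sidebar.top = logo.bottom + 17]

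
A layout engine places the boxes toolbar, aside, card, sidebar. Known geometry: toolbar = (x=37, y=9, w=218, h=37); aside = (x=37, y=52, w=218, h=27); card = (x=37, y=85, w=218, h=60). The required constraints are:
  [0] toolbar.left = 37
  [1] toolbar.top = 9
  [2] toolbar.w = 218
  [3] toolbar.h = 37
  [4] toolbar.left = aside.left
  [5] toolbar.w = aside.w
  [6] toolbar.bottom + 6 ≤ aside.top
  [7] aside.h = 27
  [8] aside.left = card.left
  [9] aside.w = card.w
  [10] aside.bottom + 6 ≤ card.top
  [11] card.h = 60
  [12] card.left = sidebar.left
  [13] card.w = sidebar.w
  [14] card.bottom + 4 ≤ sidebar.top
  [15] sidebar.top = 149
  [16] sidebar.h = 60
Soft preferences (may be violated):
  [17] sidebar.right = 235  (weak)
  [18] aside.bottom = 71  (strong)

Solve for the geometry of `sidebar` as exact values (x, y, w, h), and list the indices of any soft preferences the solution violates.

1. sidebar.x = 37  [card.left = sidebar.left]
2. sidebar.w = 218  [card.w = sidebar.w]
3. sidebar.y = 149  [sidebar.top = 149]
4. sidebar.h = 60  [sidebar.h = 60]

sidebar = (x=37, y=149, w=218, h=60)
violated soft preferences: 17, 18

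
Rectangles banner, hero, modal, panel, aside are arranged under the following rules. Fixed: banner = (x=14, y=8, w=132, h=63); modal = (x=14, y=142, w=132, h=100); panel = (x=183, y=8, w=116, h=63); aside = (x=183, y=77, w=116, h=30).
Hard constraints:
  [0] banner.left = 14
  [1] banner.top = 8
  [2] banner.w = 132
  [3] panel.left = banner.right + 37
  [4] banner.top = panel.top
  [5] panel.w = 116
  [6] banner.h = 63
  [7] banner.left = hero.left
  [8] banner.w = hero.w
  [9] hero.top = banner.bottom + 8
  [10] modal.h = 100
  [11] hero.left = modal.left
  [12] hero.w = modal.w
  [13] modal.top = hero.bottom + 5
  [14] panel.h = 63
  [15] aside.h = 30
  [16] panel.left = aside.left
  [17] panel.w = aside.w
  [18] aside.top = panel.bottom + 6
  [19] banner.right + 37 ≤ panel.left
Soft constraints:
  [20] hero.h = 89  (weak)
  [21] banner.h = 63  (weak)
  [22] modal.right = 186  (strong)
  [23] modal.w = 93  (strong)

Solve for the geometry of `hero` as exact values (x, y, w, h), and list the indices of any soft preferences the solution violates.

hero = (x=14, y=79, w=132, h=58)
violated soft preferences: 20, 22, 23

1. hero.x = 14  [banner.left = hero.left]
2. hero.w = 132  [banner.w = hero.w]
3. hero.y = 79  [hero.top = banner.bottom + 8]
4. hero.h = 58  [modal.top = hero.bottom + 5]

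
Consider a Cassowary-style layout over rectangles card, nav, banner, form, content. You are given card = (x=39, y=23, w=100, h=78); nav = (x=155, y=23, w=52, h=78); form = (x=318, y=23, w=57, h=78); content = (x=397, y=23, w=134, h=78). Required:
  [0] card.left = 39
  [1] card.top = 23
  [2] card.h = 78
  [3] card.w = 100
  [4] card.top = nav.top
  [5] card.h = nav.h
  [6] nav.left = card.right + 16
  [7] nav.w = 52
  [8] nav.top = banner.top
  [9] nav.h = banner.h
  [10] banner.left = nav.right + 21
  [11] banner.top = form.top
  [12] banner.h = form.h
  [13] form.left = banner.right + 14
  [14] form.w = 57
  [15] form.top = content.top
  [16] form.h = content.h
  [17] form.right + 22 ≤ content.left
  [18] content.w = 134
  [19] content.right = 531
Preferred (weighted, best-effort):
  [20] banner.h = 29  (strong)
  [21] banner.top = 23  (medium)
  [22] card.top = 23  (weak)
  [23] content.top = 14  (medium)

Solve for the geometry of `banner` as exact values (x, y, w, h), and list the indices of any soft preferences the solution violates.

1. banner.y = 23  [nav.top = banner.top]
2. banner.h = 78  [nav.h = banner.h]
3. banner.x = 228  [banner.left = nav.right + 21]
4. banner.w = 76  [form.left = banner.right + 14]

banner = (x=228, y=23, w=76, h=78)
violated soft preferences: 20, 23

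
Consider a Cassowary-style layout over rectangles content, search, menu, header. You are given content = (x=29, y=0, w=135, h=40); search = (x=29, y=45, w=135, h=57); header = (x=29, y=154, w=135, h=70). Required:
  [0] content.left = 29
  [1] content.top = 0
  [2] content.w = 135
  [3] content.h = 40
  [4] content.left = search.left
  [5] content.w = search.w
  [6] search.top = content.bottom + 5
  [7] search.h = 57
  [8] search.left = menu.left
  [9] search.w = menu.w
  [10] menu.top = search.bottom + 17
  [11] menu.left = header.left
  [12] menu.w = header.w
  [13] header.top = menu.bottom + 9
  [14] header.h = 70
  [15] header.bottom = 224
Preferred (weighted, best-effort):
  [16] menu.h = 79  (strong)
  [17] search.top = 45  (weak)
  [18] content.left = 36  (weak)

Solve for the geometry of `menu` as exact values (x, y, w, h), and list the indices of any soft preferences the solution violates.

menu = (x=29, y=119, w=135, h=26)
violated soft preferences: 16, 18

1. menu.x = 29  [search.left = menu.left]
2. menu.w = 135  [search.w = menu.w]
3. menu.y = 119  [menu.top = search.bottom + 17]
4. menu.h = 26  [header.top = menu.bottom + 9]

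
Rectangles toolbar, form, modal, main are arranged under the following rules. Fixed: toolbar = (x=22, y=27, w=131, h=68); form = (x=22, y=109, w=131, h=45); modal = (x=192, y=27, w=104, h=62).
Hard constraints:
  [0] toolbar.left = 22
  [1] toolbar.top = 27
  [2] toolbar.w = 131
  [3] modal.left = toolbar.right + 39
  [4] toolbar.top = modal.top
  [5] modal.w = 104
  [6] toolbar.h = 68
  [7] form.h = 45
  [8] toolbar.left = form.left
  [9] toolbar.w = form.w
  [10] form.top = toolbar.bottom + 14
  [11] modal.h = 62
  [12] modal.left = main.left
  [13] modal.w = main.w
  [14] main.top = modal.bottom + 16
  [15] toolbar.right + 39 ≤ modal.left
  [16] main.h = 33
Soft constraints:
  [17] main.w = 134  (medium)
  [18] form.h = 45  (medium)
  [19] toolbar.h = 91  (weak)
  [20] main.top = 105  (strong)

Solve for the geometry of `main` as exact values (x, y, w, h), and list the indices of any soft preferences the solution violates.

1. main.x = 192  [modal.left = main.left]
2. main.w = 104  [modal.w = main.w]
3. main.y = 105  [main.top = modal.bottom + 16]
4. main.h = 33  [main.h = 33]

main = (x=192, y=105, w=104, h=33)
violated soft preferences: 17, 19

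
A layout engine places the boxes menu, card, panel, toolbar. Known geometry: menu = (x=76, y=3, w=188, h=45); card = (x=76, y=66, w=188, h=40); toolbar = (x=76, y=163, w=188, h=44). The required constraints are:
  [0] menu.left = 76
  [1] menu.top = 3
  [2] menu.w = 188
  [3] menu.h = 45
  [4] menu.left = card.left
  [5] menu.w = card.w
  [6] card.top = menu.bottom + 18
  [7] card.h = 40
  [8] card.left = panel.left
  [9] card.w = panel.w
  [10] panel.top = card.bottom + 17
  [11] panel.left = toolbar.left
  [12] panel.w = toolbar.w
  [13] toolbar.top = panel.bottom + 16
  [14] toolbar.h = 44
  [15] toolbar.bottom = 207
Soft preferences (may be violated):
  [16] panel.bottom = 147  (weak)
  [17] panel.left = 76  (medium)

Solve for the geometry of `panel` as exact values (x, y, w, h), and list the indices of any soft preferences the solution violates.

panel = (x=76, y=123, w=188, h=24)
violated soft preferences: none

1. panel.x = 76  [card.left = panel.left]
2. panel.w = 188  [card.w = panel.w]
3. panel.y = 123  [panel.top = card.bottom + 17]
4. panel.h = 24  [toolbar.top = panel.bottom + 16]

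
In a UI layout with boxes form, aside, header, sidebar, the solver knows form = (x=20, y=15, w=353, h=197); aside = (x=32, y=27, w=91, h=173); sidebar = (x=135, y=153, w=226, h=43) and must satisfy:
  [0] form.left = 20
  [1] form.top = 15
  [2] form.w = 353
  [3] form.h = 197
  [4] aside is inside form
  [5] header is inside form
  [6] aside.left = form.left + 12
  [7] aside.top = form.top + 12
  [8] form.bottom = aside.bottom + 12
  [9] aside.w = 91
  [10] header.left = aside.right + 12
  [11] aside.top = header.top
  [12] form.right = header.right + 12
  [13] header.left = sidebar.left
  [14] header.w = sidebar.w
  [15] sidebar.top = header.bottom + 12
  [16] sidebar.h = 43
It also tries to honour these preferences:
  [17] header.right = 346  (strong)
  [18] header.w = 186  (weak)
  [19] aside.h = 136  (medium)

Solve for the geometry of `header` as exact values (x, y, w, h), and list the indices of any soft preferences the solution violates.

1. header.x = 135  [header.left = aside.right + 12]
2. header.y = 27  [aside.top = header.top]
3. header.w = 226  [form.right = header.right + 12]
4. header.h = 114  [sidebar.top = header.bottom + 12]

header = (x=135, y=27, w=226, h=114)
violated soft preferences: 17, 18, 19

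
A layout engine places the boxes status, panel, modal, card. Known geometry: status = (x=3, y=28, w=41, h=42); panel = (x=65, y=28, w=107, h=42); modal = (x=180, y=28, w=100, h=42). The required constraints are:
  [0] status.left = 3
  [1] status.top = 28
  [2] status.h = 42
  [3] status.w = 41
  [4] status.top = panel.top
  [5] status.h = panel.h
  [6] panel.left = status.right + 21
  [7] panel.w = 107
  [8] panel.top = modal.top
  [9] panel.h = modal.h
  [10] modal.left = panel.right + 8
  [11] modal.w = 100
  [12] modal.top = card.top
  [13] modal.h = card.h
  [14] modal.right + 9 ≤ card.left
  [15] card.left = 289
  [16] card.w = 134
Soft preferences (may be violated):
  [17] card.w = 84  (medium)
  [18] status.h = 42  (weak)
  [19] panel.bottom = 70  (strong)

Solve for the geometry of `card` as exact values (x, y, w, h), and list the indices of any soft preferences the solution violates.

1. card.y = 28  [modal.top = card.top]
2. card.h = 42  [modal.h = card.h]
3. card.x = 289  [card.left = 289]
4. card.w = 134  [card.w = 134]

card = (x=289, y=28, w=134, h=42)
violated soft preferences: 17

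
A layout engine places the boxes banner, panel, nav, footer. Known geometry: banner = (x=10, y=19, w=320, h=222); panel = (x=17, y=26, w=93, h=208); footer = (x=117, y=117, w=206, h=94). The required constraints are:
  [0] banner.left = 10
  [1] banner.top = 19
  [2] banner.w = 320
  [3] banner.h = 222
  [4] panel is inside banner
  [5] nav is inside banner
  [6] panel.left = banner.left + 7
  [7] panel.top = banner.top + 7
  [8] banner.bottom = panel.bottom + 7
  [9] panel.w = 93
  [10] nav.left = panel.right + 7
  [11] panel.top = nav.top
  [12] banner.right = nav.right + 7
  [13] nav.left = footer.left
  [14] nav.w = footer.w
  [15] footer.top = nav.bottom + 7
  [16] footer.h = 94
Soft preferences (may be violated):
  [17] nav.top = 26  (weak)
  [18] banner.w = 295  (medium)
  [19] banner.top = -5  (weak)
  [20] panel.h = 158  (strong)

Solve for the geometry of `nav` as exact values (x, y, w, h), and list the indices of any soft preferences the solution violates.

1. nav.x = 117  [nav.left = panel.right + 7]
2. nav.y = 26  [panel.top = nav.top]
3. nav.w = 206  [banner.right = nav.right + 7]
4. nav.h = 84  [footer.top = nav.bottom + 7]

nav = (x=117, y=26, w=206, h=84)
violated soft preferences: 18, 19, 20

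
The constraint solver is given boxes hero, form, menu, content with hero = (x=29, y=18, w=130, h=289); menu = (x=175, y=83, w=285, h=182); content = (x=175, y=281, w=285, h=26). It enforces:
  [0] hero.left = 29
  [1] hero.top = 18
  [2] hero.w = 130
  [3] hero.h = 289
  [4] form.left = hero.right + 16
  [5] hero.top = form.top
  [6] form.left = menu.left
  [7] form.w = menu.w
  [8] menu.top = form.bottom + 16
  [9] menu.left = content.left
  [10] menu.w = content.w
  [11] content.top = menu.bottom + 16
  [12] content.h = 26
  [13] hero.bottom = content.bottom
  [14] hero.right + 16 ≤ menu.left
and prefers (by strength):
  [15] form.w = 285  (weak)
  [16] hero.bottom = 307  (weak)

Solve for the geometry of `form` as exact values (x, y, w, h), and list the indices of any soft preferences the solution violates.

form = (x=175, y=18, w=285, h=49)
violated soft preferences: none

1. form.x = 175  [form.left = hero.right + 16]
2. form.y = 18  [hero.top = form.top]
3. form.w = 285  [form.w = menu.w]
4. form.h = 49  [menu.top = form.bottom + 16]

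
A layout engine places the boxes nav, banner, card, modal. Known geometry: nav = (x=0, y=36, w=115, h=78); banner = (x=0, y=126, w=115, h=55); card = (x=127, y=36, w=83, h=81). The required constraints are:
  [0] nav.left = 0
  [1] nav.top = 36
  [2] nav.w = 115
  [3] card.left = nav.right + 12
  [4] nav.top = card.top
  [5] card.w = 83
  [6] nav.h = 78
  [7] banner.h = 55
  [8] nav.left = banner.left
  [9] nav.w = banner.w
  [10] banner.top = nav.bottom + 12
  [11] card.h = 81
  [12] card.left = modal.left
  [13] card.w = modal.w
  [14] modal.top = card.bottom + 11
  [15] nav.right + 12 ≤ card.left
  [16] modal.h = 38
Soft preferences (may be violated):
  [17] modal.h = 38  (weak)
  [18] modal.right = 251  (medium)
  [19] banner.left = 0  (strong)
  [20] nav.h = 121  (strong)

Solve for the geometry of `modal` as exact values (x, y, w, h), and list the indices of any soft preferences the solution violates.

1. modal.x = 127  [card.left = modal.left]
2. modal.w = 83  [card.w = modal.w]
3. modal.y = 128  [modal.top = card.bottom + 11]
4. modal.h = 38  [modal.h = 38]

modal = (x=127, y=128, w=83, h=38)
violated soft preferences: 18, 20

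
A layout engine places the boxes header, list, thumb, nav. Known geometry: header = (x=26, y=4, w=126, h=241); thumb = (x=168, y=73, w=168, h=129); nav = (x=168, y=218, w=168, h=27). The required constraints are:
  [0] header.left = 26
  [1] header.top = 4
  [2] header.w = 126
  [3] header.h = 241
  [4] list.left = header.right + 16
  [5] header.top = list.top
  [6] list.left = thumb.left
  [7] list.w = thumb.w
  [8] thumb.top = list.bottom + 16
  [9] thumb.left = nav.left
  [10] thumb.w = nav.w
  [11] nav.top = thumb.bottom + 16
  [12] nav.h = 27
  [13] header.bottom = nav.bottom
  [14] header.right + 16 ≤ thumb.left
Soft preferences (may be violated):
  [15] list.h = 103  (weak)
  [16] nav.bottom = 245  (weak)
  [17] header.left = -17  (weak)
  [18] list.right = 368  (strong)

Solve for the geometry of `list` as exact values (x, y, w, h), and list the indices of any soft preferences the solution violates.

list = (x=168, y=4, w=168, h=53)
violated soft preferences: 15, 17, 18

1. list.x = 168  [list.left = header.right + 16]
2. list.y = 4  [header.top = list.top]
3. list.w = 168  [list.w = thumb.w]
4. list.h = 53  [thumb.top = list.bottom + 16]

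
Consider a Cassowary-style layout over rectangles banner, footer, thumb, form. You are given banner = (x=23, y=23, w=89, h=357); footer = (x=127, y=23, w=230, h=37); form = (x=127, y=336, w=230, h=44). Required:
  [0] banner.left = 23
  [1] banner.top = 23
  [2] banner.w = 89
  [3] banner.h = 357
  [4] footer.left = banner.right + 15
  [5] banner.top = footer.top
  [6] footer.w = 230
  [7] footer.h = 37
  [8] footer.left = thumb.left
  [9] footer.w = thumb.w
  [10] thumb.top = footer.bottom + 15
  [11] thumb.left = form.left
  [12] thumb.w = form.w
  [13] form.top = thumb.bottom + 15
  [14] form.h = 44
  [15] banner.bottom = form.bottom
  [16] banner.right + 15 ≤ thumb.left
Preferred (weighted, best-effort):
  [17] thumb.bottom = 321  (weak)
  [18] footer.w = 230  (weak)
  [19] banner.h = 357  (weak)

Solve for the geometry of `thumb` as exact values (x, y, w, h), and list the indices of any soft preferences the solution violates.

1. thumb.x = 127  [footer.left = thumb.left]
2. thumb.w = 230  [footer.w = thumb.w]
3. thumb.y = 75  [thumb.top = footer.bottom + 15]
4. thumb.h = 246  [form.top = thumb.bottom + 15]

thumb = (x=127, y=75, w=230, h=246)
violated soft preferences: none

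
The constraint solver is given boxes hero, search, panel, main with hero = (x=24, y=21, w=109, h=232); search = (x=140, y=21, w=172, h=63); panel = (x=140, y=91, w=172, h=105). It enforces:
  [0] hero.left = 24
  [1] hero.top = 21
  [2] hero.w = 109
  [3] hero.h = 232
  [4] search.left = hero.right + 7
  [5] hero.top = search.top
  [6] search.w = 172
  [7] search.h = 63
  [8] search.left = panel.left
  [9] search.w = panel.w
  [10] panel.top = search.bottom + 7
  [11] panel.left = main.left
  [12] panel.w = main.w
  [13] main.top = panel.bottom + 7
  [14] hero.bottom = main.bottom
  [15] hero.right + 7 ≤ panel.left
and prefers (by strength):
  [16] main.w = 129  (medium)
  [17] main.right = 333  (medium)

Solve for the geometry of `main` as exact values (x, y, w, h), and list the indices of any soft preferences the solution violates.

main = (x=140, y=203, w=172, h=50)
violated soft preferences: 16, 17

1. main.x = 140  [panel.left = main.left]
2. main.w = 172  [panel.w = main.w]
3. main.y = 203  [main.top = panel.bottom + 7]
4. main.h = 50  [hero.bottom = main.bottom]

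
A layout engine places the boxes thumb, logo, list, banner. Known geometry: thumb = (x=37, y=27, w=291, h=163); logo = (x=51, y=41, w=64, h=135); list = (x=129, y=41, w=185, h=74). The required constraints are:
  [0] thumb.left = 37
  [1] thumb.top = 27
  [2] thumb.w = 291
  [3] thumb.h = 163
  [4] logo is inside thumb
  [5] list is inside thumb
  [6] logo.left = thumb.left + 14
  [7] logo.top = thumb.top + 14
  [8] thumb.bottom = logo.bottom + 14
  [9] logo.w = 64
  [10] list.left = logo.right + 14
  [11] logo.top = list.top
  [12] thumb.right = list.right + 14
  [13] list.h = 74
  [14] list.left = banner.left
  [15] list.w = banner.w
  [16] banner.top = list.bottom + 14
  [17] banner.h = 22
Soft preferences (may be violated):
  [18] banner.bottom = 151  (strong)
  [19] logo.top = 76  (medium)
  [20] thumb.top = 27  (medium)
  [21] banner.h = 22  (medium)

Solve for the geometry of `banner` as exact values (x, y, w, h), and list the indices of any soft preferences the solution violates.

banner = (x=129, y=129, w=185, h=22)
violated soft preferences: 19

1. banner.x = 129  [list.left = banner.left]
2. banner.w = 185  [list.w = banner.w]
3. banner.y = 129  [banner.top = list.bottom + 14]
4. banner.h = 22  [banner.h = 22]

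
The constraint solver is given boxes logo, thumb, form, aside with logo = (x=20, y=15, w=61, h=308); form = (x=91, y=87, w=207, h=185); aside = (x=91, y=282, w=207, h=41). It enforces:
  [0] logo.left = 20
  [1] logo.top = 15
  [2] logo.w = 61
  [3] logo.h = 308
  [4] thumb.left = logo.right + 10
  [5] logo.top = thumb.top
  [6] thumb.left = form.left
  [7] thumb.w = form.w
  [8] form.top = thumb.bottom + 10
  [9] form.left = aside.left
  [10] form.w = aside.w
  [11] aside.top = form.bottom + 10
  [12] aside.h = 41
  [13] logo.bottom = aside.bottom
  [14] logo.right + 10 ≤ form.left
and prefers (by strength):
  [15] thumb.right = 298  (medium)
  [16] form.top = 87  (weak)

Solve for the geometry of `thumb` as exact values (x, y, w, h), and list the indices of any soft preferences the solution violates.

thumb = (x=91, y=15, w=207, h=62)
violated soft preferences: none

1. thumb.x = 91  [thumb.left = logo.right + 10]
2. thumb.y = 15  [logo.top = thumb.top]
3. thumb.w = 207  [thumb.w = form.w]
4. thumb.h = 62  [form.top = thumb.bottom + 10]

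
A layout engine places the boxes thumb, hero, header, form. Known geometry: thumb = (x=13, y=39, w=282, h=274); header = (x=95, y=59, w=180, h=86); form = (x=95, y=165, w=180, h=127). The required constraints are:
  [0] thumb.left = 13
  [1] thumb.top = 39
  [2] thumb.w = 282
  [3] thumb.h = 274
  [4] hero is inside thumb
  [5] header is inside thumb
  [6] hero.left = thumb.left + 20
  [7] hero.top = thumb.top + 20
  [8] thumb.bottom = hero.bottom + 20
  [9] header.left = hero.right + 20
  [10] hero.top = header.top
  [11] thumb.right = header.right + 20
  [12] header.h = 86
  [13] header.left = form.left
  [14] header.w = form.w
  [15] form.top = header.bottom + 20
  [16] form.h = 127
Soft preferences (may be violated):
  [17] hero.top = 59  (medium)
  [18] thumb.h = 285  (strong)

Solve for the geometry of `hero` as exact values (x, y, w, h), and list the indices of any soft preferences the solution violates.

hero = (x=33, y=59, w=42, h=234)
violated soft preferences: 18

1. hero.x = 33  [hero.left = thumb.left + 20]
2. hero.y = 59  [hero.top = thumb.top + 20]
3. hero.h = 234  [thumb.bottom = hero.bottom + 20]
4. hero.w = 42  [header.left = hero.right + 20]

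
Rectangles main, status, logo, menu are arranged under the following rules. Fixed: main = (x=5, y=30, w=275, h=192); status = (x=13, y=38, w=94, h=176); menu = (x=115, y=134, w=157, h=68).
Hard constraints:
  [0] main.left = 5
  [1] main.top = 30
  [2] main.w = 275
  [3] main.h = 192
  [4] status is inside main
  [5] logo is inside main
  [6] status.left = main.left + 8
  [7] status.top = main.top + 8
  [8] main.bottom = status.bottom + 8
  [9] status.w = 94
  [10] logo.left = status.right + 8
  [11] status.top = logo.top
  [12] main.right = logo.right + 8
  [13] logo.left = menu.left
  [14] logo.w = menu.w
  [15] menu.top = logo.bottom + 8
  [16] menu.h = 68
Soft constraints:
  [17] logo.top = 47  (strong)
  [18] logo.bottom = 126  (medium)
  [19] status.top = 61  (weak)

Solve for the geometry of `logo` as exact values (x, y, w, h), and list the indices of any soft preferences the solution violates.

logo = (x=115, y=38, w=157, h=88)
violated soft preferences: 17, 19

1. logo.x = 115  [logo.left = status.right + 8]
2. logo.y = 38  [status.top = logo.top]
3. logo.w = 157  [main.right = logo.right + 8]
4. logo.h = 88  [menu.top = logo.bottom + 8]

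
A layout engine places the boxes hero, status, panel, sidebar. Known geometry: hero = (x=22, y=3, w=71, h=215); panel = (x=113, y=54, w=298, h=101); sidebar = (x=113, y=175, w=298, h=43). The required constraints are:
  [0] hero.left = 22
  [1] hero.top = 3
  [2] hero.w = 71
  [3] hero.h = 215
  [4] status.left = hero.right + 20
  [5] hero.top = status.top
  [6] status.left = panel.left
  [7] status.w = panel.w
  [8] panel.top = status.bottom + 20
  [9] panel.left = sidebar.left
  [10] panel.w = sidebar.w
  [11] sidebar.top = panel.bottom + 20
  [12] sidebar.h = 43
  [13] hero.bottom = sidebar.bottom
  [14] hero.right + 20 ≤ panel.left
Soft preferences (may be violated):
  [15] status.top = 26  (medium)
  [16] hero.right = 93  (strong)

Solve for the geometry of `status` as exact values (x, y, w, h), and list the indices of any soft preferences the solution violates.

status = (x=113, y=3, w=298, h=31)
violated soft preferences: 15

1. status.x = 113  [status.left = hero.right + 20]
2. status.y = 3  [hero.top = status.top]
3. status.w = 298  [status.w = panel.w]
4. status.h = 31  [panel.top = status.bottom + 20]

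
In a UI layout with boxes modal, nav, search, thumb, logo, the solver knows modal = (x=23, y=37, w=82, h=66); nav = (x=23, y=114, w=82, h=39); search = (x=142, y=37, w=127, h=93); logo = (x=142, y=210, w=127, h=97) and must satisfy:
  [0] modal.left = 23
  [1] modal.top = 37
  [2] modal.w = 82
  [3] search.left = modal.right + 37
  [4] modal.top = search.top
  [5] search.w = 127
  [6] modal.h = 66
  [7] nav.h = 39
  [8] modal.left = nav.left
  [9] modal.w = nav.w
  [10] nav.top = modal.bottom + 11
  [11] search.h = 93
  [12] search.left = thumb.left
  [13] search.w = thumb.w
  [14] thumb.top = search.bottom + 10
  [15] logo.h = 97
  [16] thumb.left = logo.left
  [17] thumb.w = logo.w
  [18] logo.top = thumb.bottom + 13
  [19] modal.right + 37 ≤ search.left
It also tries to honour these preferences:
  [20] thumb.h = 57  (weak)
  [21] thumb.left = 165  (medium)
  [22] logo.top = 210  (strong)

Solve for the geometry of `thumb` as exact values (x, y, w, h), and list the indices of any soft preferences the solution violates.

1. thumb.x = 142  [search.left = thumb.left]
2. thumb.w = 127  [search.w = thumb.w]
3. thumb.y = 140  [thumb.top = search.bottom + 10]
4. thumb.h = 57  [logo.top = thumb.bottom + 13]

thumb = (x=142, y=140, w=127, h=57)
violated soft preferences: 21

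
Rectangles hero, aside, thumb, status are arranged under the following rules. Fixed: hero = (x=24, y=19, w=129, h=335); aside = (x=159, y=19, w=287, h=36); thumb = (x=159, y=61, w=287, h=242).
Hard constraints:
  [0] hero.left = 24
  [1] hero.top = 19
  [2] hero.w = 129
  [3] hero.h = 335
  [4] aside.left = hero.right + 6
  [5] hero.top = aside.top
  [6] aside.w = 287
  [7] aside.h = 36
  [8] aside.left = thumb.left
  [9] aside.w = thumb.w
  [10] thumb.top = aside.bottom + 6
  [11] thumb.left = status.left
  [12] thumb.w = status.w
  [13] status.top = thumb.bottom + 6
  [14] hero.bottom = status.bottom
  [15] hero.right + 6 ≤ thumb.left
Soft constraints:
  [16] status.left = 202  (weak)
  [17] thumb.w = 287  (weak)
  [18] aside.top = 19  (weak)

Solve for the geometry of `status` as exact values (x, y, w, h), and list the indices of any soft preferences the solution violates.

status = (x=159, y=309, w=287, h=45)
violated soft preferences: 16

1. status.x = 159  [thumb.left = status.left]
2. status.w = 287  [thumb.w = status.w]
3. status.y = 309  [status.top = thumb.bottom + 6]
4. status.h = 45  [hero.bottom = status.bottom]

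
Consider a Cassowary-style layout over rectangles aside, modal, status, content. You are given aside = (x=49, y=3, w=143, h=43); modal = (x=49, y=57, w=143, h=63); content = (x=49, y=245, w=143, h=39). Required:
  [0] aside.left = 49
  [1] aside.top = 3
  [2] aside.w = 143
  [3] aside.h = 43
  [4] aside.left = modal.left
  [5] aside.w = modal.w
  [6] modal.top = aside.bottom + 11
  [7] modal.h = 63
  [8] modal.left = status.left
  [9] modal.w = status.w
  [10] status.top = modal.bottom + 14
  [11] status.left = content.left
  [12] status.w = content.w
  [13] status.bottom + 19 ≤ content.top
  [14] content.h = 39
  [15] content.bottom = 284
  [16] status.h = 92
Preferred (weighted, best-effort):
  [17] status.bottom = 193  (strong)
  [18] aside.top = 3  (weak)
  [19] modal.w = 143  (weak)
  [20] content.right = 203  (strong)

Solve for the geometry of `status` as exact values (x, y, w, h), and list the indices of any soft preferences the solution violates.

status = (x=49, y=134, w=143, h=92)
violated soft preferences: 17, 20

1. status.x = 49  [modal.left = status.left]
2. status.w = 143  [modal.w = status.w]
3. status.y = 134  [status.top = modal.bottom + 14]
4. status.h = 92  [status.h = 92]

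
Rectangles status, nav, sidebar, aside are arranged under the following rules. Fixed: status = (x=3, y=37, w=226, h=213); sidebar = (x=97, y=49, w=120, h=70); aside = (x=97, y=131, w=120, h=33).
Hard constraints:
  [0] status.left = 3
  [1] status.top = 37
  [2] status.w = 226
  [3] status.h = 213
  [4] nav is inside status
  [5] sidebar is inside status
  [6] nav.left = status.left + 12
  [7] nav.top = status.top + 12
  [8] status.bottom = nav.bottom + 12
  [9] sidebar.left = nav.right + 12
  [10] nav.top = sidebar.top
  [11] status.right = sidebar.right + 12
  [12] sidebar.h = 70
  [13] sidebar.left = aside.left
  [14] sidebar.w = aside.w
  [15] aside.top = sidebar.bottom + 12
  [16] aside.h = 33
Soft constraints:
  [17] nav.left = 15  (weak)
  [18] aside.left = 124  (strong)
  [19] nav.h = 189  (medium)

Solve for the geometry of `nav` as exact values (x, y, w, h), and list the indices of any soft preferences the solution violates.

nav = (x=15, y=49, w=70, h=189)
violated soft preferences: 18

1. nav.x = 15  [nav.left = status.left + 12]
2. nav.y = 49  [nav.top = status.top + 12]
3. nav.h = 189  [status.bottom = nav.bottom + 12]
4. nav.w = 70  [sidebar.left = nav.right + 12]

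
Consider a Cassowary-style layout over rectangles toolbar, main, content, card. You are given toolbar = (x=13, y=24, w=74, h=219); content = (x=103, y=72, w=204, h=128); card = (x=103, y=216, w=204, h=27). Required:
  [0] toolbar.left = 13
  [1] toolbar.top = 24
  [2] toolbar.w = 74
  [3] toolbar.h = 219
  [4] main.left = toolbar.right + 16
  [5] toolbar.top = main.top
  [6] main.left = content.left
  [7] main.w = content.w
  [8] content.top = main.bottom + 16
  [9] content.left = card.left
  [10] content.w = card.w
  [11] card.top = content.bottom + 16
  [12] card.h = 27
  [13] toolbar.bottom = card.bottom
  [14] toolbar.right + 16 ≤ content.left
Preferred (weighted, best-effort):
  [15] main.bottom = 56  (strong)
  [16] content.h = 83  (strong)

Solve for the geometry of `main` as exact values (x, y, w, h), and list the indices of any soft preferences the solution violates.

1. main.x = 103  [main.left = toolbar.right + 16]
2. main.y = 24  [toolbar.top = main.top]
3. main.w = 204  [main.w = content.w]
4. main.h = 32  [content.top = main.bottom + 16]

main = (x=103, y=24, w=204, h=32)
violated soft preferences: 16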